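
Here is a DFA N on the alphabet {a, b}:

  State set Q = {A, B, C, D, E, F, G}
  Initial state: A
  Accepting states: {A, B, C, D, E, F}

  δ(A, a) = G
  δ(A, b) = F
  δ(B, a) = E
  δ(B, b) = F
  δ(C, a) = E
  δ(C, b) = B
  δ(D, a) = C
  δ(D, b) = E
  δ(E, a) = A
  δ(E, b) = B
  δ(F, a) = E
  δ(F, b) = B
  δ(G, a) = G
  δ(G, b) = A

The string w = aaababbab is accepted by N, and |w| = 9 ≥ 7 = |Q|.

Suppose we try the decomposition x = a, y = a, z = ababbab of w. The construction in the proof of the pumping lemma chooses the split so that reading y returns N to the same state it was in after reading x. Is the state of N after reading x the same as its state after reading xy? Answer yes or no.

yes

State sequence: A -a-> G -a-> G

After x (step 1): G. After xy (step 2): G.
They match, so y = a drives N around a cycle from G back to itself; pumping y any number of times keeps N in G before reading z, and xyⁱz ∈ L(N) for every i ≥ 0.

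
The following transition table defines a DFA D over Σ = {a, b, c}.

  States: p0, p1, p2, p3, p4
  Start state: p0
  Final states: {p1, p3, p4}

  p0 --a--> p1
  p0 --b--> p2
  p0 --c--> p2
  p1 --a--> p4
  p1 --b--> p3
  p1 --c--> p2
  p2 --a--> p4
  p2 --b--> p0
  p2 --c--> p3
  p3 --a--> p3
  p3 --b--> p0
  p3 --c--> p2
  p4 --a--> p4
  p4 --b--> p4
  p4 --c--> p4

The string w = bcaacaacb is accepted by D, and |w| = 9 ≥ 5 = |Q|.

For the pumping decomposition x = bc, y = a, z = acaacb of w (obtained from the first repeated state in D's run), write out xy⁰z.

xy⁰z = xz = bc·acaacb = bcacaacb.
Reading y = a takes D from p3 back to p3, so after x the machine is still in p3, and z then leads to the accepting state p4. Hence bcacaacb ∈ L(D).

bcacaacb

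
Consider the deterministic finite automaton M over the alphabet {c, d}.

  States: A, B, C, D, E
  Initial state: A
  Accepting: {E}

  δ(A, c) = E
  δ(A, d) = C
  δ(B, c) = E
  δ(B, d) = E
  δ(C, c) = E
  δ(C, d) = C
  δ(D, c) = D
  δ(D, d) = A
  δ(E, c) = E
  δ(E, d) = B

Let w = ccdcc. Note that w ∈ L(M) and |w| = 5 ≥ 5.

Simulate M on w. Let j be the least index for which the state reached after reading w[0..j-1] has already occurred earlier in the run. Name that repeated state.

Run of M on w = c c d c c:
  step 0: A  (start)
  step 1: E  (read c: A→E)
  step 2: E  (read c: E→E)   ← first repeat (E seen earlier)
  step 3: B  (read d: E→B)
  step 4: E  (read c: B→E)
  step 5: E  (read c: E→E)

The earliest repeat is at step j = 2: M is in E, which it already visited at step i = 1.
Pumping length from the standard proof: p = 5 (the number of states). The repeated state found above gives |xy| = j ≤ 5 and |y| = j − i ≥ 1.

E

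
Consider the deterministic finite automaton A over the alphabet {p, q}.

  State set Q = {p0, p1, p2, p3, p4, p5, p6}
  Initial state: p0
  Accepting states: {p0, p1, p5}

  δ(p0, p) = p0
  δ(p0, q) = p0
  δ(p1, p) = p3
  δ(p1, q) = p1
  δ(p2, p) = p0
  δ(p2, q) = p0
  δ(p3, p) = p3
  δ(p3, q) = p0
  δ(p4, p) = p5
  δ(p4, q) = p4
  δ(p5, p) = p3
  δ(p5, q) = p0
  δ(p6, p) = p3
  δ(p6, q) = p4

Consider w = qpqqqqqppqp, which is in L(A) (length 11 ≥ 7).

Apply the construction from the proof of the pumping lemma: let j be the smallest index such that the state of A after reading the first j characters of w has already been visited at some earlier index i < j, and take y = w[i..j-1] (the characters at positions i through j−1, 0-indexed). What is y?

q

Run of A on w = q p q q q q q p p q p:
  step 0: p0  (start)
  step 1: p0  (read q: p0→p0)   ← first repeat (p0 seen earlier)
  step 2: p0  (read p: p0→p0)
  step 3: p0  (read q: p0→p0)
  step 4: p0  (read q: p0→p0)
  step 5: p0  (read q: p0→p0)
  step 6: p0  (read q: p0→p0)
  step 7: p0  (read q: p0→p0)
  step 8: p0  (read p: p0→p0)
  step 9: p0  (read p: p0→p0)
  step 10: p0  (read q: p0→p0)
  step 11: p0  (read p: p0→p0)

So i = 0, j = 1, giving x = w[0:0] = ε, y = w[0:1] = q, z = w[1:11] = pqqqqqppqp.
Check: |xy| = 1 ≤ 7 and |y| = 1 ≥ 1. Reading y takes A from p0 back to p0, so every xyⁱz is accepted.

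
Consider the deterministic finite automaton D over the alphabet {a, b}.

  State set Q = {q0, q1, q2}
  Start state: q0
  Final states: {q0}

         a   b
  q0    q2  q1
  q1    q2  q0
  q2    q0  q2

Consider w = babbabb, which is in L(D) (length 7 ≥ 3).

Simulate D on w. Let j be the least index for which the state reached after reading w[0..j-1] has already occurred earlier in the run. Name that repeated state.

q2

Run of D on w = b a b b a b b:
  step 0: q0  (start)
  step 1: q1  (read b: q0→q1)
  step 2: q2  (read a: q1→q2)
  step 3: q2  (read b: q2→q2)   ← first repeat (q2 seen earlier)
  step 4: q2  (read b: q2→q2)
  step 5: q0  (read a: q2→q0)
  step 6: q1  (read b: q0→q1)
  step 7: q0  (read b: q1→q0)

The earliest repeat is at step j = 3: D is in q2, which it already visited at step i = 2.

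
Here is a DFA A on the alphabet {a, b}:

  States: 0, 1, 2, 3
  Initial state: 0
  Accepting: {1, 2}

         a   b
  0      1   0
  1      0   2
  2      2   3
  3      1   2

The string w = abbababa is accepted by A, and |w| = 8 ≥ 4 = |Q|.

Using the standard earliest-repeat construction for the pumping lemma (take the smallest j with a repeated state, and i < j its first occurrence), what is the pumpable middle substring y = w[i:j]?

bba

State sequence: 0 -a-> 1 -b-> 2 -b-> 3 -a-> 1 -b-> 2 -a-> 2 -b-> 3 -a-> 1
First repeat at step 4: 1 was already visited.

So i = 1, j = 4, giving x = w[0:1] = a, y = w[1:4] = bba, z = w[4:8] = baba.
Check: |xy| = 4 ≤ 4 and |y| = 3 ≥ 1. Reading y takes A from 1 back to 1, so every xyⁱz is accepted.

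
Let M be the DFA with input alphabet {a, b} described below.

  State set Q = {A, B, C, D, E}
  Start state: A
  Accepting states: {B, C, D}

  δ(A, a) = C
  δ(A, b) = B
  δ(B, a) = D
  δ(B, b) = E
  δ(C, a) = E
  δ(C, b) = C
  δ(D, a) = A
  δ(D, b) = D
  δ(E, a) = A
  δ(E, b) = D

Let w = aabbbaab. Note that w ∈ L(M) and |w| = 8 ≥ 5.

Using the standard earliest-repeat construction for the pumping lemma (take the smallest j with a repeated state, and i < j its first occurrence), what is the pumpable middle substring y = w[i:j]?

State sequence: A -a-> C -a-> E -b-> D -b-> D -b-> D -a-> A -a-> C -b-> C
First repeat at step 4: D was already visited.

So i = 3, j = 4, giving x = w[0:3] = aab, y = w[3:4] = b, z = w[4:8] = baab.
Check: |xy| = 4 ≤ 5 and |y| = 1 ≥ 1. Reading y takes M from D back to D, so every xyⁱz is accepted.
Since M has 5 states, any run of length ≥ 5 visits 5+1 states, so by pigeonhole some state repeats within the first 5 steps — that repeat gives the pumpable loop.

b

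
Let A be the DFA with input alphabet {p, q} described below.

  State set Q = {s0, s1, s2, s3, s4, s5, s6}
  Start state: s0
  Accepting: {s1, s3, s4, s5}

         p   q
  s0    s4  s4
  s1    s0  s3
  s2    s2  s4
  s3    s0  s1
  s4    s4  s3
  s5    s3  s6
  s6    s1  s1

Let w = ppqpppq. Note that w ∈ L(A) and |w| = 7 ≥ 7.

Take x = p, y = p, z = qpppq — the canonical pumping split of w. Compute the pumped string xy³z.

ppppqpppq

xy^3z = p·p·p·p·qpppq = ppppqpppq.
Reading y = p takes A from s4 back to s4, so after x·y·y·y the machine is still in s4, and z then leads to the accepting state s3. Hence ppppqpppq ∈ L(A).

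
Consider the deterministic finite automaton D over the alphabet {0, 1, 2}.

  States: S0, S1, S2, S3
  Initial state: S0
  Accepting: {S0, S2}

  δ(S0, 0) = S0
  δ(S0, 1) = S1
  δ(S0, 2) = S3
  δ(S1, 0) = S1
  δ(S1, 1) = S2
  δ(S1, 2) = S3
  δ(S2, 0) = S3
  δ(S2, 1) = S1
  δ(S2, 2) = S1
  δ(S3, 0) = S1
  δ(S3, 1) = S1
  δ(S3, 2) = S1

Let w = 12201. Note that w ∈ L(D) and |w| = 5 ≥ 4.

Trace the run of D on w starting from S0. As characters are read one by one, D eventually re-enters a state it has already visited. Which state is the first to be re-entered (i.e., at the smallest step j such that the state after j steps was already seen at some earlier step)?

S1

State sequence: S0 -1-> S1 -2-> S3 -2-> S1 -0-> S1 -1-> S2
First repeat at step 3: S1 was already visited.

The earliest repeat is at step j = 3: D is in S1, which it already visited at step i = 1.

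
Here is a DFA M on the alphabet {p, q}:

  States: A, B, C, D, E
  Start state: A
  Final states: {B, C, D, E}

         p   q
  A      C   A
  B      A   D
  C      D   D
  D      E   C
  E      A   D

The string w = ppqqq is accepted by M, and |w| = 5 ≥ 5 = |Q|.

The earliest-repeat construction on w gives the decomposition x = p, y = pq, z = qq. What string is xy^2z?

ppqpqqq

xy^2z = p·pq·pq·qq = ppqpqqq.
Reading y = pq takes M from C back to C, so after x·y·y the machine is still in C, and z then leads to the accepting state C. Hence ppqpqqq ∈ L(M).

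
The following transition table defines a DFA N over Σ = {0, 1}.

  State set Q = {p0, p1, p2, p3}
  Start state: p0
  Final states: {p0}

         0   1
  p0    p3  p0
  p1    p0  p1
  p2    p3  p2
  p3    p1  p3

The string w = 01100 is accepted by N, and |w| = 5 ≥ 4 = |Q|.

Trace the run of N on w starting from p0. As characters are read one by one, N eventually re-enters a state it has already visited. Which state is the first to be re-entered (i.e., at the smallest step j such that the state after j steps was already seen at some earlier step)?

Run of N on w = 0 1 1 0 0:
  step 0: p0  (start)
  step 1: p3  (read 0: p0→p3)
  step 2: p3  (read 1: p3→p3)   ← first repeat (p3 seen earlier)
  step 3: p3  (read 1: p3→p3)
  step 4: p1  (read 0: p3→p1)
  step 5: p0  (read 0: p1→p0)

The earliest repeat is at step j = 2: N is in p3, which it already visited at step i = 1.

p3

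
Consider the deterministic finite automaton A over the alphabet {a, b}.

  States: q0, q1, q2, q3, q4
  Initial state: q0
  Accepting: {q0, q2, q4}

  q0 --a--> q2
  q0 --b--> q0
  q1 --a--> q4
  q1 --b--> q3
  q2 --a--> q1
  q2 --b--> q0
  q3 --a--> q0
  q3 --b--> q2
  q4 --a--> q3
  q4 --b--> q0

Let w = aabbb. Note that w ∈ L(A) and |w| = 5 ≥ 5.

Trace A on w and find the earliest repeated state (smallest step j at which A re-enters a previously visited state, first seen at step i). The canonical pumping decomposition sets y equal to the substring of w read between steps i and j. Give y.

Run of A on w = a a b b b:
  step 0: q0  (start)
  step 1: q2  (read a: q0→q2)
  step 2: q1  (read a: q2→q1)
  step 3: q3  (read b: q1→q3)
  step 4: q2  (read b: q3→q2)   ← first repeat (q2 seen earlier)
  step 5: q0  (read b: q2→q0)

So i = 1, j = 4, giving x = w[0:1] = a, y = w[1:4] = abb, z = w[4:5] = b.
Check: |xy| = 4 ≤ 5 and |y| = 3 ≥ 1. Reading y takes A from q2 back to q2, so every xyⁱz is accepted.
Since A has 5 states, any run of length ≥ 5 visits 5+1 states, so by pigeonhole some state repeats within the first 5 steps — that repeat gives the pumpable loop.

abb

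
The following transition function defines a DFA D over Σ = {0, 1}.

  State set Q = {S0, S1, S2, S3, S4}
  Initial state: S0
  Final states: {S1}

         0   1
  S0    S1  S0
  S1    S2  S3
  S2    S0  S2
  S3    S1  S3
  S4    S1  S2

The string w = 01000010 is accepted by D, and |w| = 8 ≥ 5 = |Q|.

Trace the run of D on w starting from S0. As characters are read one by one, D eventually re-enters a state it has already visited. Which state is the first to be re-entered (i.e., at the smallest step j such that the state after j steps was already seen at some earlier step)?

S1

State sequence: S0 -0-> S1 -1-> S3 -0-> S1 -0-> S2 -0-> S0 -0-> S1 -1-> S3 -0-> S1
First repeat at step 3: S1 was already visited.

The earliest repeat is at step j = 3: D is in S1, which it already visited at step i = 1.
Pumping length from the standard proof: p = 5 (the number of states). The repeated state found above gives |xy| = j ≤ 5 and |y| = j − i ≥ 1.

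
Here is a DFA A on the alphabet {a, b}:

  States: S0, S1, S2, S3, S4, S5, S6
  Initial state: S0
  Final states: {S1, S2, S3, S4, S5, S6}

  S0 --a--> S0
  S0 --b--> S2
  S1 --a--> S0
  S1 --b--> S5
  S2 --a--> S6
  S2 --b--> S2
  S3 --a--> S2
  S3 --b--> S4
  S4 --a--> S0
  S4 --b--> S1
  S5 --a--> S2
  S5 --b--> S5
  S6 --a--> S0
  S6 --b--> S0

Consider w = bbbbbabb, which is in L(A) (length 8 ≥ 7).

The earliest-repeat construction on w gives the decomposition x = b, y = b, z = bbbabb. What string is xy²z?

xy^2z = b·b·b·bbbabb = bbbbbbabb.
Reading y = b takes A from S2 back to S2, so after x·y·y the machine is still in S2, and z then leads to the accepting state S2. Hence bbbbbbabb ∈ L(A).

bbbbbbabb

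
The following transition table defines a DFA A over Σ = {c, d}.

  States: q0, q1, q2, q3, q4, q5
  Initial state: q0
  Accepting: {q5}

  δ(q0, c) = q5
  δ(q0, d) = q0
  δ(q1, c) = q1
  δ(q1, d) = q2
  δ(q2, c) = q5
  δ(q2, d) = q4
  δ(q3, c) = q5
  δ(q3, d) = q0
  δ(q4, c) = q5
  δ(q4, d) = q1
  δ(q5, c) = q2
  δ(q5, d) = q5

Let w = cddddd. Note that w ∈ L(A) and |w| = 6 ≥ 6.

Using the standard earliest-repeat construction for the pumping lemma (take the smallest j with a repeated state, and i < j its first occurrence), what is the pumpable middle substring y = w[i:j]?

State sequence: q0 -c-> q5 -d-> q5 -d-> q5 -d-> q5 -d-> q5 -d-> q5
First repeat at step 2: q5 was already visited.

So i = 1, j = 2, giving x = w[0:1] = c, y = w[1:2] = d, z = w[2:6] = dddd.
Check: |xy| = 2 ≤ 6 and |y| = 1 ≥ 1. Reading y takes A from q5 back to q5, so every xyⁱz is accepted.

d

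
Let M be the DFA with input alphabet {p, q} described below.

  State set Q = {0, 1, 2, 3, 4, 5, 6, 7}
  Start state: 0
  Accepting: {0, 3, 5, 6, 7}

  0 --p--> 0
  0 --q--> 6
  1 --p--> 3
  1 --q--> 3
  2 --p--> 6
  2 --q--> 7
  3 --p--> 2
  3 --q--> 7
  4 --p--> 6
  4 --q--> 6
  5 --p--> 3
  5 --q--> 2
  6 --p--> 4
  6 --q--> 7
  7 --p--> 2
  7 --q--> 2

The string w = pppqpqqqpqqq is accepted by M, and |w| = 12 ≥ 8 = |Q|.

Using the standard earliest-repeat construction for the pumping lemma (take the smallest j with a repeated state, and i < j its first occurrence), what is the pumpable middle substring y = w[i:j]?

p

Run of M on w = p p p q p q q q p q q q:
  step 0: 0  (start)
  step 1: 0  (read p: 0→0)   ← first repeat (0 seen earlier)
  step 2: 0  (read p: 0→0)
  step 3: 0  (read p: 0→0)
  step 4: 6  (read q: 0→6)
  step 5: 4  (read p: 6→4)
  step 6: 6  (read q: 4→6)
  step 7: 7  (read q: 6→7)
  step 8: 2  (read q: 7→2)
  step 9: 6  (read p: 2→6)
  step 10: 7  (read q: 6→7)
  step 11: 2  (read q: 7→2)
  step 12: 7  (read q: 2→7)

So i = 0, j = 1, giving x = w[0:0] = ε, y = w[0:1] = p, z = w[1:12] = ppqpqqqpqqq.
Check: |xy| = 1 ≤ 8 and |y| = 1 ≥ 1. Reading y takes M from 0 back to 0, so every xyⁱz is accepted.
With |Q| = 8, pigeonhole forces a state repeat no later than step 8; the substring read between the first and second visits to that state can be pumped.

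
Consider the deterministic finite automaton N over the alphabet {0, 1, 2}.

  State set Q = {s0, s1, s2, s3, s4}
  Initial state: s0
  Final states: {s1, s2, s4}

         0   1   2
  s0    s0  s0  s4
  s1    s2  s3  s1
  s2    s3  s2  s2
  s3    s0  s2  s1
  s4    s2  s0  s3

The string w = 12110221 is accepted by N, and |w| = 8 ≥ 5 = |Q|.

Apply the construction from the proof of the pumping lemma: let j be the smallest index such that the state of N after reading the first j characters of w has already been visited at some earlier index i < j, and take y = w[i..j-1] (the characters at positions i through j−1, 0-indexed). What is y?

Run of N on w = 1 2 1 1 0 2 2 1:
  step 0: s0  (start)
  step 1: s0  (read 1: s0→s0)   ← first repeat (s0 seen earlier)
  step 2: s4  (read 2: s0→s4)
  step 3: s0  (read 1: s4→s0)
  step 4: s0  (read 1: s0→s0)
  step 5: s0  (read 0: s0→s0)
  step 6: s4  (read 2: s0→s4)
  step 7: s3  (read 2: s4→s3)
  step 8: s2  (read 1: s3→s2)

So i = 0, j = 1, giving x = w[0:0] = ε, y = w[0:1] = 1, z = w[1:8] = 2110221.
Check: |xy| = 1 ≤ 5 and |y| = 1 ≥ 1. Reading y takes N from s0 back to s0, so every xyⁱz is accepted.

1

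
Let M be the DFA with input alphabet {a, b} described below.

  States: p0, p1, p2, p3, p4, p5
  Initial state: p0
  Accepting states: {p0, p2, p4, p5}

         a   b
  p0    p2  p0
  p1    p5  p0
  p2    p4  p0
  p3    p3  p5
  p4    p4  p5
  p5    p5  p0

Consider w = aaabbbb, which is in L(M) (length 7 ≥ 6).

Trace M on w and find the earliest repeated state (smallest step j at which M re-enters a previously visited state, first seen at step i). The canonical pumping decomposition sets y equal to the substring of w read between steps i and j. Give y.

a

State sequence: p0 -a-> p2 -a-> p4 -a-> p4 -b-> p5 -b-> p0 -b-> p0 -b-> p0
First repeat at step 3: p4 was already visited.

So i = 2, j = 3, giving x = w[0:2] = aa, y = w[2:3] = a, z = w[3:7] = bbbb.
Check: |xy| = 3 ≤ 6 and |y| = 1 ≥ 1. Reading y takes M from p4 back to p4, so every xyⁱz is accepted.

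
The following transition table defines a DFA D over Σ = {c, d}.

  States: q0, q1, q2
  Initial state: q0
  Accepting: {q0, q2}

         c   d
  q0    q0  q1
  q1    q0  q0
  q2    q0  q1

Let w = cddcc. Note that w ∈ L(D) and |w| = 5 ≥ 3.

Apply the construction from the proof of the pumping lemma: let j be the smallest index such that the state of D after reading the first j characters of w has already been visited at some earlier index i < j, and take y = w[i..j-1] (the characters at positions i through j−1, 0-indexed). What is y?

c

Run of D on w = c d d c c:
  step 0: q0  (start)
  step 1: q0  (read c: q0→q0)   ← first repeat (q0 seen earlier)
  step 2: q1  (read d: q0→q1)
  step 3: q0  (read d: q1→q0)
  step 4: q0  (read c: q0→q0)
  step 5: q0  (read c: q0→q0)

So i = 0, j = 1, giving x = w[0:0] = ε, y = w[0:1] = c, z = w[1:5] = ddcc.
Check: |xy| = 1 ≤ 3 and |y| = 1 ≥ 1. Reading y takes D from q0 back to q0, so every xyⁱz is accepted.
Since D has 3 states, any run of length ≥ 3 visits 3+1 states, so by pigeonhole some state repeats within the first 3 steps — that repeat gives the pumpable loop.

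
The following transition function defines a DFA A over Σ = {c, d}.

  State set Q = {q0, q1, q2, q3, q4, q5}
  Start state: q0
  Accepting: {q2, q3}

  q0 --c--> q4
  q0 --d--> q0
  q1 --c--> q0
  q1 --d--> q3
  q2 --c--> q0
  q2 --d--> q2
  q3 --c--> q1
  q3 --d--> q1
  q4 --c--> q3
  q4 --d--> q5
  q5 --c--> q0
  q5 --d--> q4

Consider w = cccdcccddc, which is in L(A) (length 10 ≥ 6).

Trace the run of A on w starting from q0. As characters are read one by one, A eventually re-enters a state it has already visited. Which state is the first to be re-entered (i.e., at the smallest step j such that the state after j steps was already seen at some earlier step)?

q3

State sequence: q0 -c-> q4 -c-> q3 -c-> q1 -d-> q3 -c-> q1 -c-> q0 -c-> q4 -d-> q5 -d-> q4 -c-> q3
First repeat at step 4: q3 was already visited.

The earliest repeat is at step j = 4: A is in q3, which it already visited at step i = 2.
Pumping length from the standard proof: p = 6 (the number of states). The repeated state found above gives |xy| = j ≤ 6 and |y| = j − i ≥ 1.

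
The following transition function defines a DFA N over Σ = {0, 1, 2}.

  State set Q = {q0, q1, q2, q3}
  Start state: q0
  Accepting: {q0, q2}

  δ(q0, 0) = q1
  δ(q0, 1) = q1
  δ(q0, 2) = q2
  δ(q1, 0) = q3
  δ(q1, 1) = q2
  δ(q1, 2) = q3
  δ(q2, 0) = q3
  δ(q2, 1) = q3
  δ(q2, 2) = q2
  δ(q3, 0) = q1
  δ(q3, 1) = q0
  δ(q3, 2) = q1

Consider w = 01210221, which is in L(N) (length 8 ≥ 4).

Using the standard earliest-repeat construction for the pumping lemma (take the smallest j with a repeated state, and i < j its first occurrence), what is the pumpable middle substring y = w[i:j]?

Run of N on w = 0 1 2 1 0 2 2 1:
  step 0: q0  (start)
  step 1: q1  (read 0: q0→q1)
  step 2: q2  (read 1: q1→q2)
  step 3: q2  (read 2: q2→q2)   ← first repeat (q2 seen earlier)
  step 4: q3  (read 1: q2→q3)
  step 5: q1  (read 0: q3→q1)
  step 6: q3  (read 2: q1→q3)
  step 7: q1  (read 2: q3→q1)
  step 8: q2  (read 1: q1→q2)

So i = 2, j = 3, giving x = w[0:2] = 01, y = w[2:3] = 2, z = w[3:8] = 10221.
Check: |xy| = 3 ≤ 4 and |y| = 1 ≥ 1. Reading y takes N from q2 back to q2, so every xyⁱz is accepted.
The DFA has 4 states, so the proof of the pumping lemma guarantees a repeated state among the first 4+1 visited; the segment between the two visits is the pumpable y.

2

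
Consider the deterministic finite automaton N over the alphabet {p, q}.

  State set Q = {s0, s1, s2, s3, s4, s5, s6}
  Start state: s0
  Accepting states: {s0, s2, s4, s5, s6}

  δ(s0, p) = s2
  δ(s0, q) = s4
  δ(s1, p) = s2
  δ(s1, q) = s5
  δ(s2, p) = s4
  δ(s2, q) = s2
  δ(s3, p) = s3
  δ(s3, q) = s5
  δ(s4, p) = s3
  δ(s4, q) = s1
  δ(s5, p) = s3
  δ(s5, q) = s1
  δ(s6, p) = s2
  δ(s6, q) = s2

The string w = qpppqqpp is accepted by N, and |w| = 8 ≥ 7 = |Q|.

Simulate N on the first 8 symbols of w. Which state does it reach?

s4

State sequence: s0 -q-> s4 -p-> s3 -p-> s3 -p-> s3 -q-> s5 -q-> s1 -p-> s2 -p-> s4

After reading 8 characters, N is in state s4.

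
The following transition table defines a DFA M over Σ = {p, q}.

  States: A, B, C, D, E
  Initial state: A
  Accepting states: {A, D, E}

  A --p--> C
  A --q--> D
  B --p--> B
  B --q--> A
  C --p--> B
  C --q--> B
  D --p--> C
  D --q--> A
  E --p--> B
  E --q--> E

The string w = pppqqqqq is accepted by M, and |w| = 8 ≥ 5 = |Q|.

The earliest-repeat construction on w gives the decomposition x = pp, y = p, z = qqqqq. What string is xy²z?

xy^2z = pp·p·p·qqqqq = ppppqqqqq.
Reading y = p takes M from B back to B, so after x·y·y the machine is still in B, and z then leads to the accepting state A. Hence ppppqqqqq ∈ L(M).

ppppqqqqq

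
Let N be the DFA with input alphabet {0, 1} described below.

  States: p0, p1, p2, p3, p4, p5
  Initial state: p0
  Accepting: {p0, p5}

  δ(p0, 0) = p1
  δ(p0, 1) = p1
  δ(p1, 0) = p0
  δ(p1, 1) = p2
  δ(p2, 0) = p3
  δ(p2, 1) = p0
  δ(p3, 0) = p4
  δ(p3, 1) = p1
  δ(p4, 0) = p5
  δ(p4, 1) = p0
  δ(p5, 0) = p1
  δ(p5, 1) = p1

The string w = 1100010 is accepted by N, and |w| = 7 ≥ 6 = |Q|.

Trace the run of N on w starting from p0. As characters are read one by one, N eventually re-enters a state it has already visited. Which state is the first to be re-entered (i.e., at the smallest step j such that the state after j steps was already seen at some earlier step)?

p1

State sequence: p0 -1-> p1 -1-> p2 -0-> p3 -0-> p4 -0-> p5 -1-> p1 -0-> p0
First repeat at step 6: p1 was already visited.

The earliest repeat is at step j = 6: N is in p1, which it already visited at step i = 1.
Since N has 6 states, any run of length ≥ 6 visits 6+1 states, so by pigeonhole some state repeats within the first 6 steps — that repeat gives the pumpable loop.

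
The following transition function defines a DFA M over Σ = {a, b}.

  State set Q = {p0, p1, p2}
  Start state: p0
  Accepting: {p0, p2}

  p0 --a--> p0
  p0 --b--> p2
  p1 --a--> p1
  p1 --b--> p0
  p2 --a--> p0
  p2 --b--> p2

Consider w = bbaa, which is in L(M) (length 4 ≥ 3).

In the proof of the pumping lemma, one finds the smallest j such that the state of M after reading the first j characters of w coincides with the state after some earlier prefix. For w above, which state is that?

p2

Run of M on w = b b a a:
  step 0: p0  (start)
  step 1: p2  (read b: p0→p2)
  step 2: p2  (read b: p2→p2)   ← first repeat (p2 seen earlier)
  step 3: p0  (read a: p2→p0)
  step 4: p0  (read a: p0→p0)

The earliest repeat is at step j = 2: M is in p2, which it already visited at step i = 1.
The DFA has 3 states, so the proof of the pumping lemma guarantees a repeated state among the first 3+1 visited; the segment between the two visits is the pumpable y.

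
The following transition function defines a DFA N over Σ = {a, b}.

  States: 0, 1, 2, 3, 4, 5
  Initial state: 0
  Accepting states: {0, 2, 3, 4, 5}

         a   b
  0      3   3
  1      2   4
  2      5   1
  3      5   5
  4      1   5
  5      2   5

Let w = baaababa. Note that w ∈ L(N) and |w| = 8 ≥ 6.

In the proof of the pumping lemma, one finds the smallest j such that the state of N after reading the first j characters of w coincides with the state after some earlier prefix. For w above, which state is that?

Run of N on w = b a a a b a b a:
  step 0: 0  (start)
  step 1: 3  (read b: 0→3)
  step 2: 5  (read a: 3→5)
  step 3: 2  (read a: 5→2)
  step 4: 5  (read a: 2→5)   ← first repeat (5 seen earlier)
  step 5: 5  (read b: 5→5)
  step 6: 2  (read a: 5→2)
  step 7: 1  (read b: 2→1)
  step 8: 2  (read a: 1→2)

The earliest repeat is at step j = 4: N is in 5, which it already visited at step i = 2.
The DFA has 6 states, so the proof of the pumping lemma guarantees a repeated state among the first 6+1 visited; the segment between the two visits is the pumpable y.

5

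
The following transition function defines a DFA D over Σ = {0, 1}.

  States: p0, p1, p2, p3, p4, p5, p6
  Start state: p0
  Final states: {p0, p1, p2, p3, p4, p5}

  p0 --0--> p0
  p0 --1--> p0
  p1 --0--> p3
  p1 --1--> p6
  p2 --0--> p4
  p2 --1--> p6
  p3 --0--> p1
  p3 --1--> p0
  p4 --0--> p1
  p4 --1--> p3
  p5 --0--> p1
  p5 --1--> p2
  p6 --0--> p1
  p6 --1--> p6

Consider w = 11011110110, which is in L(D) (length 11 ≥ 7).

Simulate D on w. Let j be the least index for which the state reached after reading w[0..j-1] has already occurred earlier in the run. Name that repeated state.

State sequence: p0 -1-> p0 -1-> p0 -0-> p0 -1-> p0 -1-> p0 -1-> p0 -1-> p0 -0-> p0 -1-> p0 -1-> p0 -0-> p0
First repeat at step 1: p0 was already visited.

The earliest repeat is at step j = 1: D is in p0, which it already visited at step i = 0.
Since D has 7 states, any run of length ≥ 7 visits 7+1 states, so by pigeonhole some state repeats within the first 7 steps — that repeat gives the pumpable loop.

p0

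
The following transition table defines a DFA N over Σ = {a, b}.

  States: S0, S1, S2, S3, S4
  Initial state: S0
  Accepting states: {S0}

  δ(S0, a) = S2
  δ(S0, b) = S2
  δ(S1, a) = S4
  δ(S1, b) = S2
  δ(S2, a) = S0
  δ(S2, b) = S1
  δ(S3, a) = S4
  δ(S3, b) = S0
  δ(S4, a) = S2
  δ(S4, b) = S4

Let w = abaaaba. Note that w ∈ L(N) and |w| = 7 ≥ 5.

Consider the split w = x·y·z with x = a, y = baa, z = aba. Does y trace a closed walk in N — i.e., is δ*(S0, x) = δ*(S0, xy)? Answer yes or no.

Run of N on the first 4 characters of w = a b a a:
  step 0: S0  (start)
  step 1: S2  (read a: S0→S2)
  step 2: S1  (read b: S2→S1)
  step 3: S4  (read a: S1→S4)
  step 4: S2  (read a: S4→S2)

After x (step 1): S2. After xy (step 4): S2.
They match, so y = baa drives N around a cycle from S2 back to itself; pumping y any number of times keeps N in S2 before reading z, and xyⁱz ∈ L(N) for every i ≥ 0.

yes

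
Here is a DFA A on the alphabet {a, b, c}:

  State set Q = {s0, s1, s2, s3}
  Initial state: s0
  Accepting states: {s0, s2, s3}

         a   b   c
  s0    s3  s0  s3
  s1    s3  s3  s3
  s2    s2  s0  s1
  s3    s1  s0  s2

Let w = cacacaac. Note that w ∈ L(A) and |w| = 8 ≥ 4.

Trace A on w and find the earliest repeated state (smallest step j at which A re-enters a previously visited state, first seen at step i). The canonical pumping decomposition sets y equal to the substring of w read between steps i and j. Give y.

State sequence: s0 -c-> s3 -a-> s1 -c-> s3 -a-> s1 -c-> s3 -a-> s1 -a-> s3 -c-> s2
First repeat at step 3: s3 was already visited.

So i = 1, j = 3, giving x = w[0:1] = c, y = w[1:3] = ac, z = w[3:8] = acaac.
Check: |xy| = 3 ≤ 4 and |y| = 2 ≥ 1. Reading y takes A from s3 back to s3, so every xyⁱz is accepted.
The DFA has 4 states, so the proof of the pumping lemma guarantees a repeated state among the first 4+1 visited; the segment between the two visits is the pumpable y.

ac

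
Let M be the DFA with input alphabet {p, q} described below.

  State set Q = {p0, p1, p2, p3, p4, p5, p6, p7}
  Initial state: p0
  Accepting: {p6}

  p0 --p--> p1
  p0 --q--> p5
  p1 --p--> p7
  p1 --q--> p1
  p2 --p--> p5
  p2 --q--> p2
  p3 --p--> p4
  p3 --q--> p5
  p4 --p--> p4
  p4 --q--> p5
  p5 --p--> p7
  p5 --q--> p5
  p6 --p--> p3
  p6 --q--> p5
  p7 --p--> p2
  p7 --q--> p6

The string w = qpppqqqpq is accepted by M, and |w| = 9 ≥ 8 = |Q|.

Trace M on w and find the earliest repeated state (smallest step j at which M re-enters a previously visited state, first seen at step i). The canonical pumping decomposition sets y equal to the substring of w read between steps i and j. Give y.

Run of M on w = q p p p q q q p q:
  step 0: p0  (start)
  step 1: p5  (read q: p0→p5)
  step 2: p7  (read p: p5→p7)
  step 3: p2  (read p: p7→p2)
  step 4: p5  (read p: p2→p5)   ← first repeat (p5 seen earlier)
  step 5: p5  (read q: p5→p5)
  step 6: p5  (read q: p5→p5)
  step 7: p5  (read q: p5→p5)
  step 8: p7  (read p: p5→p7)
  step 9: p6  (read q: p7→p6)

So i = 1, j = 4, giving x = w[0:1] = q, y = w[1:4] = ppp, z = w[4:9] = qqqpq.
Check: |xy| = 4 ≤ 8 and |y| = 3 ≥ 1. Reading y takes M from p5 back to p5, so every xyⁱz is accepted.

ppp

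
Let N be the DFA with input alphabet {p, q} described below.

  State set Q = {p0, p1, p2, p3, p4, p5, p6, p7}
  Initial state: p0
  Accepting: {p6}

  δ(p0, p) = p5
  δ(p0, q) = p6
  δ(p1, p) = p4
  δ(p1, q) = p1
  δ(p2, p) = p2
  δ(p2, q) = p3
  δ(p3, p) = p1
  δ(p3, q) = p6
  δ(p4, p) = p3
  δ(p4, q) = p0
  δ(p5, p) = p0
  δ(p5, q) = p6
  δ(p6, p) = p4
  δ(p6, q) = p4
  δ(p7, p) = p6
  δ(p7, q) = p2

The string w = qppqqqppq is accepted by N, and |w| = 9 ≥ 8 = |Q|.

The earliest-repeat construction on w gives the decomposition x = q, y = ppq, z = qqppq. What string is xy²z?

qppqppqqqppq

xy^2z = q·ppq·ppq·qqppq = qppqppqqqppq.
Reading y = ppq takes N from p6 back to p6, so after x·y·y the machine is still in p6, and z then leads to the accepting state p6. Hence qppqppqqqppq ∈ L(N).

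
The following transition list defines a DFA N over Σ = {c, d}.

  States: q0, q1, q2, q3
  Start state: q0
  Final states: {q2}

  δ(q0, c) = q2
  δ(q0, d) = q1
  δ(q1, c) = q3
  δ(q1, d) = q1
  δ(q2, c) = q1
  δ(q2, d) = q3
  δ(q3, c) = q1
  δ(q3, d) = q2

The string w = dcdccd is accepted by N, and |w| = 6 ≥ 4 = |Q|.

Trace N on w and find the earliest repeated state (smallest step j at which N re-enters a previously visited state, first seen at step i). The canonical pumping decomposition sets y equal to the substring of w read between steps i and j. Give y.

cdc

Run of N on w = d c d c c d:
  step 0: q0  (start)
  step 1: q1  (read d: q0→q1)
  step 2: q3  (read c: q1→q3)
  step 3: q2  (read d: q3→q2)
  step 4: q1  (read c: q2→q1)   ← first repeat (q1 seen earlier)
  step 5: q3  (read c: q1→q3)
  step 6: q2  (read d: q3→q2)

So i = 1, j = 4, giving x = w[0:1] = d, y = w[1:4] = cdc, z = w[4:6] = cd.
Check: |xy| = 4 ≤ 4 and |y| = 3 ≥ 1. Reading y takes N from q1 back to q1, so every xyⁱz is accepted.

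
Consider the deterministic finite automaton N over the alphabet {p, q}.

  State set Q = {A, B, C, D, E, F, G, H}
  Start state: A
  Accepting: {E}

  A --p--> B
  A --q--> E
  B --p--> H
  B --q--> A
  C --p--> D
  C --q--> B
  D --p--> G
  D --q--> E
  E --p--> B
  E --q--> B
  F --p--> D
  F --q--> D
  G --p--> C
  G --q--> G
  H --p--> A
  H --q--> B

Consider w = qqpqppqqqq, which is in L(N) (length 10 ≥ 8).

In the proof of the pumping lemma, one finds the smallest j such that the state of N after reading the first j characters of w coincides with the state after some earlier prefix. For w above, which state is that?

State sequence: A -q-> E -q-> B -p-> H -q-> B -p-> H -p-> A -q-> E -q-> B -q-> A -q-> E
First repeat at step 4: B was already visited.

The earliest repeat is at step j = 4: N is in B, which it already visited at step i = 2.

B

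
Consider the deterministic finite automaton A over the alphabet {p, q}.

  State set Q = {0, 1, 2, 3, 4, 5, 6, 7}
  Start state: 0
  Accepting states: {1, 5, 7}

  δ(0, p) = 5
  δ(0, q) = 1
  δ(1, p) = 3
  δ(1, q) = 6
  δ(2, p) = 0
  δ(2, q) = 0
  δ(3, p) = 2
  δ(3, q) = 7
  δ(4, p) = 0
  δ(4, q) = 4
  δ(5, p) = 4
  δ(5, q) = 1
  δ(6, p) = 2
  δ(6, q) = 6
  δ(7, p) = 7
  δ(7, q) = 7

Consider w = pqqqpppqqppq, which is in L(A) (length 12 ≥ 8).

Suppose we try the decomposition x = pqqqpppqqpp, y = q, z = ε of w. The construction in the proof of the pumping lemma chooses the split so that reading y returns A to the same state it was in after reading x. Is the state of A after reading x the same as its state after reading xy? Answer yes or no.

no

State sequence: 0 -p-> 5 -q-> 1 -q-> 6 -q-> 6 -p-> 2 -p-> 0 -p-> 5 -q-> 1 -q-> 6 -p-> 2 -p-> 0 -q-> 1

After x (step 11): 0. After xy (step 12): 1.
They differ (0 ≠ 1), so y is not a cycle from the state after x; this split is not the one the pumping-lemma construction produces, and pumping y need not keep the string in L(A).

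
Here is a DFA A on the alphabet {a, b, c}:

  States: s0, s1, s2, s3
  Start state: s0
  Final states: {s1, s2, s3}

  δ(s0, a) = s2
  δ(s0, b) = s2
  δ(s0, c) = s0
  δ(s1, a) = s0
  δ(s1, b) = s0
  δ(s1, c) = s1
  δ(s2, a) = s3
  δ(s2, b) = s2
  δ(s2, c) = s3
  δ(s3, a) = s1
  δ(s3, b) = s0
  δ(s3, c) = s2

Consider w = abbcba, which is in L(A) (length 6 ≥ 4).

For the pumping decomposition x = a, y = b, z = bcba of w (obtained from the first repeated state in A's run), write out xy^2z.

xy^2z = a·b·b·bcba = abbbcba.
Reading y = b takes A from s2 back to s2, so after x·y·y the machine is still in s2, and z then leads to the accepting state s2. Hence abbbcba ∈ L(A).

abbbcba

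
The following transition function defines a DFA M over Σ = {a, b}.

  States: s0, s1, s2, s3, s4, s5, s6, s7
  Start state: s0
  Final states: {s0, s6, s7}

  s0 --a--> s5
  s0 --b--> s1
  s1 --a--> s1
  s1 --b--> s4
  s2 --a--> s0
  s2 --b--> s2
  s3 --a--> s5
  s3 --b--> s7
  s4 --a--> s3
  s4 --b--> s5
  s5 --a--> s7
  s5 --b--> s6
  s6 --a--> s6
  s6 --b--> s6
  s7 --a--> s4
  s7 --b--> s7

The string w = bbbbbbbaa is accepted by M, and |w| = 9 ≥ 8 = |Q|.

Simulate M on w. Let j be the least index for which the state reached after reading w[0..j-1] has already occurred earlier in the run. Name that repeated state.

State sequence: s0 -b-> s1 -b-> s4 -b-> s5 -b-> s6 -b-> s6 -b-> s6 -b-> s6 -a-> s6 -a-> s6
First repeat at step 5: s6 was already visited.

The earliest repeat is at step j = 5: M is in s6, which it already visited at step i = 4.
Since M has 8 states, any run of length ≥ 8 visits 8+1 states, so by pigeonhole some state repeats within the first 8 steps — that repeat gives the pumpable loop.

s6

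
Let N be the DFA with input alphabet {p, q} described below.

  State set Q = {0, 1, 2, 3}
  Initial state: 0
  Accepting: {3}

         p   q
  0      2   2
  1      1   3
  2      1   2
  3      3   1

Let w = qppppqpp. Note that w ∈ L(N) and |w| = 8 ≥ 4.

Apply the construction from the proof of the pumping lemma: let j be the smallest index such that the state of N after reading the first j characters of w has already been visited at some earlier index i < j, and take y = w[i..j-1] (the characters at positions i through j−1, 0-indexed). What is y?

p

State sequence: 0 -q-> 2 -p-> 1 -p-> 1 -p-> 1 -p-> 1 -q-> 3 -p-> 3 -p-> 3
First repeat at step 3: 1 was already visited.

So i = 2, j = 3, giving x = w[0:2] = qp, y = w[2:3] = p, z = w[3:8] = ppqpp.
Check: |xy| = 3 ≤ 4 and |y| = 1 ≥ 1. Reading y takes N from 1 back to 1, so every xyⁱz is accepted.
Since N has 4 states, any run of length ≥ 4 visits 4+1 states, so by pigeonhole some state repeats within the first 4 steps — that repeat gives the pumpable loop.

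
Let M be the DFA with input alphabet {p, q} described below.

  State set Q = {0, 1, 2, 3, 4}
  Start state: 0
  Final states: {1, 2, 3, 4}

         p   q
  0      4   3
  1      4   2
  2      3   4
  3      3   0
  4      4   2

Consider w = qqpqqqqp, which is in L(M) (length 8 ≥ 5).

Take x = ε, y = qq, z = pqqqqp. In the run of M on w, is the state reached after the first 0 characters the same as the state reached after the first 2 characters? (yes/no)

State sequence: 0 -q-> 3 -q-> 0

After x (step 0): 0. After xy (step 2): 0.
They match, so y = qq drives M around a cycle from 0 back to itself; pumping y any number of times keeps M in 0 before reading z, and xyⁱz ∈ L(M) for every i ≥ 0.

yes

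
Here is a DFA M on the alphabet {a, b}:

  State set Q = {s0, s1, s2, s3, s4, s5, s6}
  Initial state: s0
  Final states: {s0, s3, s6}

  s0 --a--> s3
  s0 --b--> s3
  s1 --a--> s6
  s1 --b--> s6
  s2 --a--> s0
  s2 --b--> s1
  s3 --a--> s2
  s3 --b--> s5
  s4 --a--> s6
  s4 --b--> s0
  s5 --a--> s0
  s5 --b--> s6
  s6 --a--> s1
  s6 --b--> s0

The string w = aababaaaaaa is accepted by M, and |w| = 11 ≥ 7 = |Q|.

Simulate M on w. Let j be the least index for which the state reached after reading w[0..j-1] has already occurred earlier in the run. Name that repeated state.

State sequence: s0 -a-> s3 -a-> s2 -b-> s1 -a-> s6 -b-> s0 -a-> s3 -a-> s2 -a-> s0 -a-> s3 -a-> s2 -a-> s0
First repeat at step 5: s0 was already visited.

The earliest repeat is at step j = 5: M is in s0, which it already visited at step i = 0.
Since M has 7 states, any run of length ≥ 7 visits 7+1 states, so by pigeonhole some state repeats within the first 7 steps — that repeat gives the pumpable loop.

s0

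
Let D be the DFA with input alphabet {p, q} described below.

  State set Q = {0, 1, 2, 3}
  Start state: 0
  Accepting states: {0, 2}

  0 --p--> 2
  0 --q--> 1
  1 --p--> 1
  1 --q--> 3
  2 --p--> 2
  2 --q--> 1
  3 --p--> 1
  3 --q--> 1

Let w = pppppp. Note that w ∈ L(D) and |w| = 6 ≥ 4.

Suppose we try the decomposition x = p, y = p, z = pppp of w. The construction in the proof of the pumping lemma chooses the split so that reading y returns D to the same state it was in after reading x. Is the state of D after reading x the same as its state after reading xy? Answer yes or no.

Run of D on the first 2 characters of w = p p:
  step 0: 0  (start)
  step 1: 2  (read p: 0→2)
  step 2: 2  (read p: 2→2)

After x (step 1): 2. After xy (step 2): 2.
They match, so y = p drives D around a cycle from 2 back to itself; pumping y any number of times keeps D in 2 before reading z, and xyⁱz ∈ L(D) for every i ≥ 0.

yes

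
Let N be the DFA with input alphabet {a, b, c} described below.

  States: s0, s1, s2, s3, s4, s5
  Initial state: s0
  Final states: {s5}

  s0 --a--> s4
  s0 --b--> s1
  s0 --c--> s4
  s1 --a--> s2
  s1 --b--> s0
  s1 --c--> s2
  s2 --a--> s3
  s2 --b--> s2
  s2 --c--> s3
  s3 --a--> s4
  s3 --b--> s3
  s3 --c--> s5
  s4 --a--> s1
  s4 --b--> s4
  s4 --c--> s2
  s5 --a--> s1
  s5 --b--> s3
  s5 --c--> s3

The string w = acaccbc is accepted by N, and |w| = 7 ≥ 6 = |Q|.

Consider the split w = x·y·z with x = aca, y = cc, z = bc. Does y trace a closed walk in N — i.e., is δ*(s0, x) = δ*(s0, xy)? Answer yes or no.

State sequence: s0 -a-> s4 -c-> s2 -a-> s3 -c-> s5 -c-> s3

After x (step 3): s3. After xy (step 5): s3.
They match, so y = cc drives N around a cycle from s3 back to itself; pumping y any number of times keeps N in s3 before reading z, and xyⁱz ∈ L(N) for every i ≥ 0.

yes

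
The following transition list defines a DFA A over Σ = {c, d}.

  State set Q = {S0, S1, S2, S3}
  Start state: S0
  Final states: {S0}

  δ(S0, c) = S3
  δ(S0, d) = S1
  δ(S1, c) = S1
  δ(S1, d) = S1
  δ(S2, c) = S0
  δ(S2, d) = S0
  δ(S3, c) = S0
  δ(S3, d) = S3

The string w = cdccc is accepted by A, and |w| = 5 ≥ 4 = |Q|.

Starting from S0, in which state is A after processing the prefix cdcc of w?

S3

Run of A on the first 4 characters of w = c d c c:
  step 0: S0  (start)
  step 1: S3  (read c: S0→S3)
  step 2: S3  (read d: S3→S3)
  step 3: S0  (read c: S3→S0)
  step 4: S3  (read c: S0→S3)

After reading 4 characters, A is in state S3.
(This kind of state-tracing is the core of the pumping-lemma construction: with 4 states, pigeonhole forces a repeat within the first 4 steps.)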